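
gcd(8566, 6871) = 1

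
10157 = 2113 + 8044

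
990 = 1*990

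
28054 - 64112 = -36058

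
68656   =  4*17164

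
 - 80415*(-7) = 562905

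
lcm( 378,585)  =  24570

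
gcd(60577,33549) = 1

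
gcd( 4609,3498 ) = 11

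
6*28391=170346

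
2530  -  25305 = -22775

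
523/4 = 130 + 3/4 = 130.75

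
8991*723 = 6500493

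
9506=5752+3754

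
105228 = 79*1332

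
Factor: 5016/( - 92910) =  -44/815= - 2^2*5^( - 1) * 11^1*163^( - 1 ) 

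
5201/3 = 1733 + 2/3 = 1733.67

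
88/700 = 22/175 = 0.13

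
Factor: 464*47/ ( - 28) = - 2^2*7^( - 1 )*29^1*47^1 =-5452/7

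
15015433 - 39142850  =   - 24127417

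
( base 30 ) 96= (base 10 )276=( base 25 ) B1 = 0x114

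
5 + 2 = 7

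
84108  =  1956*43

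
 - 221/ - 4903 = 221/4903 = 0.05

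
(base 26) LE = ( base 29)j9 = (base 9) 682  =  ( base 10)560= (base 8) 1060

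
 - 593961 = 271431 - 865392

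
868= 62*14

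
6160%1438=408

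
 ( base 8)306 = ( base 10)198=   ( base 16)C6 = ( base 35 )5n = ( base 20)9I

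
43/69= 43/69  =  0.62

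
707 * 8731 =6172817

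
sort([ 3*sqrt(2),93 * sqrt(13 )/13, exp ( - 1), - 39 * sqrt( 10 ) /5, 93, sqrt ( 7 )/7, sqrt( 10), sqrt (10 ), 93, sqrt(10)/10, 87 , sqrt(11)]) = [ - 39*sqrt(10)/5 , sqrt (10 ) /10,exp (  -  1), sqrt(7) /7,sqrt( 10 ), sqrt(10 ), sqrt( 11 ), 3 * sqrt( 2 ),  93*sqrt(13)/13, 87,93, 93 ] 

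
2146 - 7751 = -5605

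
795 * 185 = 147075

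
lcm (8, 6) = 24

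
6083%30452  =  6083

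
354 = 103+251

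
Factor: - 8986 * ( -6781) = 2^1* 4493^1 * 6781^1  =  60934066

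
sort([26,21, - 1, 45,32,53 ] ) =[ - 1,21,26,32,45,53]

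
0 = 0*2553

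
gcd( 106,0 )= 106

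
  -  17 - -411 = 394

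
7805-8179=  -  374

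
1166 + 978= 2144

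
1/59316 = 1/59316 = 0.00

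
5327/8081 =5327/8081 = 0.66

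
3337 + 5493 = 8830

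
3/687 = 1/229  =  0.00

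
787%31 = 12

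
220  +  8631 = 8851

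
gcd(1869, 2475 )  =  3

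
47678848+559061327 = 606740175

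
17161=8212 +8949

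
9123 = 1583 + 7540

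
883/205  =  4 + 63/205  =  4.31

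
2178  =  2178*1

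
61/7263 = 61/7263 = 0.01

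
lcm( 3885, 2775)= 19425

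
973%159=19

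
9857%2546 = 2219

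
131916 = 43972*3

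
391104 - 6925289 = -6534185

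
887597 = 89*9973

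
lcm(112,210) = 1680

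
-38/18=-3 + 8/9=- 2.11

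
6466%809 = 803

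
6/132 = 1/22 = 0.05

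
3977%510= 407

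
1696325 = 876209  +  820116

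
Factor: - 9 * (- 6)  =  54 = 2^1*3^3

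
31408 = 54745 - 23337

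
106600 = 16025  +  90575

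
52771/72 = 52771/72 = 732.93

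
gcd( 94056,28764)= 12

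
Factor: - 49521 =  - 3^1*17^1*971^1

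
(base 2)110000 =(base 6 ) 120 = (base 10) 48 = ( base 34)1E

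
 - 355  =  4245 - 4600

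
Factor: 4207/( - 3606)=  - 2^( - 1 )*3^(-1)* 7^1 = - 7/6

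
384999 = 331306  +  53693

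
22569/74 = 22569/74 = 304.99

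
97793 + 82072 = 179865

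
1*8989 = 8989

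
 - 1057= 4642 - 5699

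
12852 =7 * 1836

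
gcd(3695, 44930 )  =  5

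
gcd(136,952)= 136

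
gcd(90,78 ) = 6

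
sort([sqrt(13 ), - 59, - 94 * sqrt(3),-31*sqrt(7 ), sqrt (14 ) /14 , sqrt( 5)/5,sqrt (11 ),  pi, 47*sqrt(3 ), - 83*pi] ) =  [ - 83* pi,-94*sqrt( 3), - 31* sqrt (7 ), - 59, sqrt(14) /14, sqrt( 5 )/5 , pi, sqrt( 11 ), sqrt(13), 47*sqrt( 3 ) ] 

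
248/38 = 124/19 = 6.53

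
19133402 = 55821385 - 36687983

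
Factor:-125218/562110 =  - 137/615 = -3^( - 1)*5^ ( - 1)*41^(  -  1)*137^1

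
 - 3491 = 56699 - 60190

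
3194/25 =127+19/25 = 127.76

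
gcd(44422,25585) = 7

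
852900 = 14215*60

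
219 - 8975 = -8756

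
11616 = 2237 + 9379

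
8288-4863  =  3425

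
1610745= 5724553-4113808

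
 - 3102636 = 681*( - 4556 )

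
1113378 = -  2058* ( - 541) 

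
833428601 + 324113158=1157541759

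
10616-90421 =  - 79805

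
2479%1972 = 507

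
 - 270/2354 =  - 1 + 1042/1177 = -0.11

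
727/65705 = 727/65705 = 0.01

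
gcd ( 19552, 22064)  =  16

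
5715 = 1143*5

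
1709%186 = 35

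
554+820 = 1374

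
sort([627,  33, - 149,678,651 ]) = [ - 149, 33, 627,651 , 678 ]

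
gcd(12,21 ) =3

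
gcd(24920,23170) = 70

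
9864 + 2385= 12249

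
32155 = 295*109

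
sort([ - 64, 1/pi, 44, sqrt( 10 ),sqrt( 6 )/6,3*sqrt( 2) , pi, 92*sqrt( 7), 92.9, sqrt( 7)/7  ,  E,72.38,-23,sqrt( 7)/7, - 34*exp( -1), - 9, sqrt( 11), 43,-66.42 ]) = [ - 66.42, - 64, - 23, - 34*exp( - 1), - 9, 1/pi, sqrt ( 7) /7, sqrt( 7)/7,sqrt(6)/6,E, pi, sqrt(10 ), sqrt( 11),3*sqrt( 2), 43, 44, 72.38 , 92.9, 92*sqrt( 7)]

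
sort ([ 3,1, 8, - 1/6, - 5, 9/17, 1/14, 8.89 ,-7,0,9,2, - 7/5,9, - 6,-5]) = [-7, - 6,-5, - 5,- 7/5, - 1/6,0,1/14,9/17,1,2,3, 8,8.89, 9,9]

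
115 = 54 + 61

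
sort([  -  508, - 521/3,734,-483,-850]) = [-850, - 508, - 483,-521/3, 734] 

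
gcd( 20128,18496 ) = 544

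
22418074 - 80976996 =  - 58558922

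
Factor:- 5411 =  - 7^1*773^1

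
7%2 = 1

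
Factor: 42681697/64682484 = 2^( - 2)*3^( - 1)*17^ ( - 1)*41^1  *643^1 * 1619^1 * 317071^( - 1 ) 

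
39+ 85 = 124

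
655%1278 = 655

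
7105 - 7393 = - 288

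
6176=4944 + 1232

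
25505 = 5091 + 20414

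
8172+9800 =17972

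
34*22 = 748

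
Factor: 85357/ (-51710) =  - 2^( - 1 )* 5^( - 1 )*17^1*5021^1*5171^ (-1 )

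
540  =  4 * 135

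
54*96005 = 5184270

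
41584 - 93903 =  - 52319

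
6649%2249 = 2151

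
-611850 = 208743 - 820593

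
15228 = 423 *36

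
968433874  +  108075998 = 1076509872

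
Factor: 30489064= 2^3*43^1 *263^1*337^1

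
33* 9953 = 328449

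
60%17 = 9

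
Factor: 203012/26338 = 101506/13169 = 2^1*13^( - 1)*1013^( - 1)*50753^1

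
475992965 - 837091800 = -361098835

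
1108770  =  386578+722192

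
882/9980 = 441/4990=0.09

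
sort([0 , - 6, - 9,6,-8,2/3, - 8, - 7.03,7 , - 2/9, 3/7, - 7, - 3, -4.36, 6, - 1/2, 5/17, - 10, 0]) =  [  -  10,- 9,- 8, - 8, - 7.03, - 7, - 6, - 4.36, - 3, - 1/2, - 2/9, 0, 0,5/17, 3/7,2/3, 6, 6, 7]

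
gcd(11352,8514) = 2838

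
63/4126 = 63/4126 = 0.02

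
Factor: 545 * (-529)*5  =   - 1441525=-5^2*23^2*109^1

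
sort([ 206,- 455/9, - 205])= [ - 205,-455/9, 206 ]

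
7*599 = 4193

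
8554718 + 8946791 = 17501509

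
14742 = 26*567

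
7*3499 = 24493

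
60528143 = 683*88621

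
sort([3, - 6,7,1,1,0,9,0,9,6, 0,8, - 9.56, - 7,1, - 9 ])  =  [ - 9.56, - 9, - 7,-6, 0,  0,0,1,1,1 , 3,6 , 7,8,9, 9 ]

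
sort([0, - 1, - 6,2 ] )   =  [ - 6, - 1,0, 2 ] 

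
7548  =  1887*4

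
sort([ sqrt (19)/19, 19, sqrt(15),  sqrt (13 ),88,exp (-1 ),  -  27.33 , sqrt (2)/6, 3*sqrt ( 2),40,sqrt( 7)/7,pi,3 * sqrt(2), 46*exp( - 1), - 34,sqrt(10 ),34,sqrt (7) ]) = [-34,-27.33, sqrt(19 )/19,sqrt (2)/6, exp(-1 ), sqrt (7 )/7,sqrt( 7 ), pi,sqrt( 10),sqrt (13), sqrt( 15) , 3* sqrt( 2),3 *sqrt(2), 46 * exp( - 1 ),19,34, 40,88]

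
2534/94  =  1267/47 = 26.96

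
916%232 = 220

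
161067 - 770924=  - 609857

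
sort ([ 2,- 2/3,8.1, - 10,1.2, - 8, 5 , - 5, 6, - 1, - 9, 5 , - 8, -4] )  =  [ - 10,  -  9, - 8, -8 , - 5, - 4,  -  1, - 2/3 , 1.2,2, 5,5,6, 8.1] 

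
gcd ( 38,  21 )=1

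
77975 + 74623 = 152598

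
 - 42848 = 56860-99708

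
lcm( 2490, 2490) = 2490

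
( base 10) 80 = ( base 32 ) 2g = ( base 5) 310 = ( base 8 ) 120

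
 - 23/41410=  - 23/41410 = - 0.00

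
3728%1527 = 674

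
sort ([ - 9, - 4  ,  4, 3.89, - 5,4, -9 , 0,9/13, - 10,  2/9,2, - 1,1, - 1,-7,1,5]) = [ - 10, - 9, - 9, - 7, - 5,  -  4 , -1, - 1, 0, 2/9 , 9/13,1,1,2, 3.89,4, 4,5 ]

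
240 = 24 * 10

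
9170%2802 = 764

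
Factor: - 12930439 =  - 23^1*562193^1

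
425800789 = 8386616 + 417414173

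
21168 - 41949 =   -  20781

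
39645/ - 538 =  - 39645/538 = - 73.69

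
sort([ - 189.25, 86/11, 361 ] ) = [- 189.25, 86/11,361 ]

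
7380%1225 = 30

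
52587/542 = 52587/542 = 97.02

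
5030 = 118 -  - 4912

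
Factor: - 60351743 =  - 60351743^1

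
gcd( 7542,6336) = 18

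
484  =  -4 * ( - 121 )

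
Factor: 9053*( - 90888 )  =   - 822809064 = -2^3*3^1*7^1*11^1*541^1*823^1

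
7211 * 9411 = 67862721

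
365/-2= - 365/2 = - 182.50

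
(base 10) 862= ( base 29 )10l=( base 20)232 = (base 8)1536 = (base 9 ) 1157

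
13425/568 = 13425/568 = 23.64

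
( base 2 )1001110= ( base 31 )2G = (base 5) 303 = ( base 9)86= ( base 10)78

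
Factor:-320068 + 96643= - 3^3*5^2 * 331^1 =- 223425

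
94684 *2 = 189368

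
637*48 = 30576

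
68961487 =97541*707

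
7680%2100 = 1380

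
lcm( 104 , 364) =728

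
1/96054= 1/96054  =  0.00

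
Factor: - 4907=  - 7^1*701^1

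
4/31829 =4/31829 = 0.00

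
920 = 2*460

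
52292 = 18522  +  33770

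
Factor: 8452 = 2^2*2113^1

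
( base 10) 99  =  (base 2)1100011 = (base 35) 2T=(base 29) 3C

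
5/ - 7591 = - 5/7591 = -  0.00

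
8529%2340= 1509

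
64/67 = 64/67 = 0.96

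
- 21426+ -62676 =  -  84102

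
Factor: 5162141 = 5162141^1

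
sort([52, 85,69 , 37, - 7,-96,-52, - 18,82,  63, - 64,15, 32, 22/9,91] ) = [  -  96, - 64,-52, - 18, - 7 , 22/9, 15,32,37, 52,63,69,82 , 85,91 ] 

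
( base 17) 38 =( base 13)47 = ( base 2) 111011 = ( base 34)1p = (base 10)59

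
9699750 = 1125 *8622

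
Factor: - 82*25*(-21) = 2^1*3^1*5^2*7^1 * 41^1= 43050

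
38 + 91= 129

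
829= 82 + 747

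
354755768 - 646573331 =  - 291817563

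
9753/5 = 9753/5 = 1950.60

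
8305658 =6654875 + 1650783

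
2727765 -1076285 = 1651480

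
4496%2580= 1916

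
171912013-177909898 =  - 5997885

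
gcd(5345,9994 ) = 1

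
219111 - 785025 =-565914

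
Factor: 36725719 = 37^1*131^1*7577^1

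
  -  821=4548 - 5369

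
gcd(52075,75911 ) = 1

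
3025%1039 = 947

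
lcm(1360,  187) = 14960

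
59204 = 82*722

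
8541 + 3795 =12336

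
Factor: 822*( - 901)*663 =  - 491032386 = -2^1*3^2 * 13^1*17^2*53^1* 137^1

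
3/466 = 3/466  =  0.01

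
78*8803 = 686634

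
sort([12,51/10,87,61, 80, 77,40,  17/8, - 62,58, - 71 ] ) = [ - 71, - 62, 17/8,51/10, 12,40,58, 61 , 77, 80,87 ] 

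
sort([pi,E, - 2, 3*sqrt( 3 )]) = [-2,E,pi,3 * sqrt( 3 ) ]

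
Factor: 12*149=1788 = 2^2 * 3^1*149^1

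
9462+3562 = 13024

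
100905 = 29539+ 71366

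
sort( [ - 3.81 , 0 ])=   [ - 3.81, 0] 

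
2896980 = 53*54660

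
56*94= 5264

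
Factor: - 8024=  - 2^3*17^1*59^1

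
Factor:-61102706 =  - 2^1 * 7^3*89071^1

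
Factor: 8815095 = 3^3*5^1*17^1*23^1*167^1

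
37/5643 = 37/5643 = 0.01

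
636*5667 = 3604212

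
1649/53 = 1649/53= 31.11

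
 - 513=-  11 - 502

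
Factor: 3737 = 37^1*101^1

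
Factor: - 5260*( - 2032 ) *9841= 2^6* 5^1*13^1*127^1 * 263^1*757^1 = 105183757120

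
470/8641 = 470/8641 = 0.05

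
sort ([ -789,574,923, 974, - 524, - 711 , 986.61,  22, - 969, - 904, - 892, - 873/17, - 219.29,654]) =[ - 969, - 904, -892, - 789 , - 711,- 524, - 219.29, - 873/17,22,574,654, 923, 974,986.61] 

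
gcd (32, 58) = 2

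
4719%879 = 324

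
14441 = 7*2063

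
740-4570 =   -  3830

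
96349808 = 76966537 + 19383271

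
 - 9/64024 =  - 1 + 64015/64024 = - 0.00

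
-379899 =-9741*39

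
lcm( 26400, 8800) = 26400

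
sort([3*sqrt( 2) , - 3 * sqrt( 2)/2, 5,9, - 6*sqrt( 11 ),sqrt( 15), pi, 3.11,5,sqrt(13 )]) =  [ - 6*sqrt( 11 ),-3*sqrt( 2 ) /2,3.11,pi, sqrt( 13),sqrt( 15), 3 * sqrt( 2),5 , 5, 9 ]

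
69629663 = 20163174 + 49466489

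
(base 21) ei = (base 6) 1240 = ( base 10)312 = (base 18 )H6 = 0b100111000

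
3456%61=40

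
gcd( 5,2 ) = 1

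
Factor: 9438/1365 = 242/35=2^1 * 5^( - 1)*7^( - 1 )*11^2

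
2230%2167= 63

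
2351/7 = 2351/7 = 335.86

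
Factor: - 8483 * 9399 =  -79731717=- 3^1*13^1 * 17^1*241^1*499^1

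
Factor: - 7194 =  - 2^1*3^1*11^1*109^1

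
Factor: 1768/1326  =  2^2*3^( - 1 ) = 4/3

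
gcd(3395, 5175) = 5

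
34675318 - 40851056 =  - 6175738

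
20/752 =5/188 = 0.03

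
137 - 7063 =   -  6926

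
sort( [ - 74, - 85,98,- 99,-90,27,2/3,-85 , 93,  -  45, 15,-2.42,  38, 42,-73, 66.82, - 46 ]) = [ - 99, - 90, - 85, - 85, - 74 , - 73  , - 46 , - 45 , - 2.42,2/3,15 , 27,38, 42,66.82, 93,98 ]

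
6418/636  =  10+ 29/318 = 10.09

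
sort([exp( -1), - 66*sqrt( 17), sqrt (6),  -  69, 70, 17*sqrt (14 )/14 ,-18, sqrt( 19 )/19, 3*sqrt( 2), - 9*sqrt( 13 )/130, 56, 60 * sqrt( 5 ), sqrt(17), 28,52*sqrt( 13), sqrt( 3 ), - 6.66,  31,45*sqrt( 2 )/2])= [-66*sqrt( 17 ), - 69,  -  18 , - 6.66, - 9*sqrt( 13)/130,sqrt( 19) /19, exp ( - 1 ), sqrt( 3 ) , sqrt(6), sqrt( 17),3*sqrt( 2), 17*sqrt (14)/14  ,  28 , 31,45 *sqrt( 2) /2,56, 70, 60*sqrt(5) , 52*sqrt(13 )] 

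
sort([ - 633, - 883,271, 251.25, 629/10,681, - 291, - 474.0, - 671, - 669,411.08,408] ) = [-883, - 671,-669,- 633, - 474.0, - 291,629/10 , 251.25, 271 , 408,411.08,681]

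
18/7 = 18/7 = 2.57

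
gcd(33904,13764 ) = 4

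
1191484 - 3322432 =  - 2130948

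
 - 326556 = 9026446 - 9353002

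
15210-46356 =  - 31146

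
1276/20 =319/5 = 63.80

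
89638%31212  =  27214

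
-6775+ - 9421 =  - 16196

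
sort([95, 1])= [1, 95 ] 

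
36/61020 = 1/1695 = 0.00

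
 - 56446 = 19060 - 75506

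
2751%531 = 96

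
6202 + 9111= 15313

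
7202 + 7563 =14765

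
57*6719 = 382983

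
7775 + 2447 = 10222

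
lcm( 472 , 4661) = 37288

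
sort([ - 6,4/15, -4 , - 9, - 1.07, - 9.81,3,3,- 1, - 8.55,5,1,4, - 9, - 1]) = [ - 9.81,  -  9, - 9,-8.55, - 6, - 4, - 1.07,  -  1 , - 1,  4/15,1,3,3 , 4 , 5]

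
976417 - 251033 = 725384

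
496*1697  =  841712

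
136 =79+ 57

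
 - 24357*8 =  - 194856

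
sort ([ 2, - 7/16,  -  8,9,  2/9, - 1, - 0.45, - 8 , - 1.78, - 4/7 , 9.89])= [ - 8 ,-8, - 1.78, - 1,  -  4/7, - 0.45, - 7/16,2/9,2,9,9.89 ] 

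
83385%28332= 26721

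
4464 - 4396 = 68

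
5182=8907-3725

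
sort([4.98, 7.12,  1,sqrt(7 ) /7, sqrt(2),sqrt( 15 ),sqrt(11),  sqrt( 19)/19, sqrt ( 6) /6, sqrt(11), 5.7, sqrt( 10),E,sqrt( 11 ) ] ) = [ sqrt( 19)/19,sqrt( 7)/7,sqrt( 6)/6,  1,sqrt(2),E, sqrt(10 ),sqrt(11), sqrt(11 ),sqrt( 11 ),  sqrt( 15),4.98, 5.7 , 7.12]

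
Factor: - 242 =  -  2^1*11^2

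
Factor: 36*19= 684  =  2^2*3^2*19^1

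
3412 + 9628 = 13040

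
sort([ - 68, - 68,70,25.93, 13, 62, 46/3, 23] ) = [ - 68,-68,13,46/3, 23 , 25.93,62, 70]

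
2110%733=644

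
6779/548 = 6779/548 = 12.37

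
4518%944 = 742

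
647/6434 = 647/6434 = 0.10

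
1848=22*84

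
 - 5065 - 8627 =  - 13692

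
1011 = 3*337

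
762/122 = 381/61 = 6.25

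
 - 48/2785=  -  1+2737/2785 = - 0.02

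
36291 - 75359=- 39068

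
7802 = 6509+1293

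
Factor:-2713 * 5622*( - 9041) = 2^1*3^1*937^1*2713^1*9041^1 = 137897725926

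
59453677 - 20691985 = 38761692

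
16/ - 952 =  - 2/119 = -0.02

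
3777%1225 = 102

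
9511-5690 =3821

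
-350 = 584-934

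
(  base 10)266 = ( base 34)7s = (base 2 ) 100001010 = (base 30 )8q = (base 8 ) 412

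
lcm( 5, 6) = 30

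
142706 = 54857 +87849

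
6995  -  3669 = 3326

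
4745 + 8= 4753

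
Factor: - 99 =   -  3^2 * 11^1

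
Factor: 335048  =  2^3*7^1*31^1*193^1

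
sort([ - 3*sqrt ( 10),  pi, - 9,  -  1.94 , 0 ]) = [ - 3*sqrt(10), -9, - 1.94, 0,pi]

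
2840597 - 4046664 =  - 1206067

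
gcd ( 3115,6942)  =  89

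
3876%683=461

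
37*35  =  1295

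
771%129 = 126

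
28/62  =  14/31 = 0.45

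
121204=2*60602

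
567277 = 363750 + 203527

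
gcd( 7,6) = 1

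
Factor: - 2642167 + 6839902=4197735 = 3^2 * 5^1*93283^1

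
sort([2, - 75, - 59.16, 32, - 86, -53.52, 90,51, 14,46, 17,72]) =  [ - 86,-75,  -  59.16, - 53.52,2,14, 17,  32, 46, 51, 72, 90 ] 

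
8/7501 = 8/7501 = 0.00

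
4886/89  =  4886/89 = 54.90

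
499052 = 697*716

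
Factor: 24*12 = 288 = 2^5*3^2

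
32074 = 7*4582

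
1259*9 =11331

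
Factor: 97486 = 2^1*79^1*617^1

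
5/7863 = 5/7863 = 0.00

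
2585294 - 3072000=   -  486706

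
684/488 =171/122 =1.40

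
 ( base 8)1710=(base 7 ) 2552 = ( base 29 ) 14B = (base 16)3c8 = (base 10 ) 968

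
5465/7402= 5465/7402 = 0.74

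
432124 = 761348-329224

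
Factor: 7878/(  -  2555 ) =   -  2^1*3^1* 5^( - 1 ) * 7^(-1 )*13^1*73^( - 1) * 101^1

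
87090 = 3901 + 83189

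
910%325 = 260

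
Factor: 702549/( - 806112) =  - 251/288 = - 2^(-5) * 3^( - 2)*251^1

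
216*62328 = 13462848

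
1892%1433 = 459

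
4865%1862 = 1141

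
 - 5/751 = - 5/751 = - 0.01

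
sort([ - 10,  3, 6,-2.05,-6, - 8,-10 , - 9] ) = [ - 10 ,-10, - 9,  -  8,-6, - 2.05,3,6]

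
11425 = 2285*5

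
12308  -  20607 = -8299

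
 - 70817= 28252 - 99069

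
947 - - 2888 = 3835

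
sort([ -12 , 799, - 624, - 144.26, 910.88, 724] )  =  [ - 624, - 144.26,- 12,724,  799,910.88 ]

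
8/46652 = 2/11663= 0.00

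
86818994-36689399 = 50129595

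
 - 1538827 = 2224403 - 3763230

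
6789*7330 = 49763370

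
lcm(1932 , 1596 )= 36708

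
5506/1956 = 2+797/978= 2.81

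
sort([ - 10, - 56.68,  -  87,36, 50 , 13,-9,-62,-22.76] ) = [ - 87,-62, -56.68, - 22.76, - 10, - 9,13, 36,50 ]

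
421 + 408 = 829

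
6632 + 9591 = 16223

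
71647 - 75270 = - 3623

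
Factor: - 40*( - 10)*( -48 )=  - 19200 = - 2^8*3^1*5^2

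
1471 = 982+489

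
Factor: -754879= - 53^1*14243^1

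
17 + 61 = 78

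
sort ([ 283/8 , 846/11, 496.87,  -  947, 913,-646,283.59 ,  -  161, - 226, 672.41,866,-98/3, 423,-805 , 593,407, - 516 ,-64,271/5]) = [ - 947, - 805, - 646, - 516,-226, - 161,-64,  -  98/3,283/8, 271/5, 846/11,283.59, 407, 423 , 496.87 , 593,672.41, 866,913]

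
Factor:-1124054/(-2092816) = 2^(- 3 )*11^( -2 )*23^( - 1)*47^( - 1) * 73^1*7699^1 = 562027/1046408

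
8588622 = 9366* 917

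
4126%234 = 148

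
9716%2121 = 1232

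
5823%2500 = 823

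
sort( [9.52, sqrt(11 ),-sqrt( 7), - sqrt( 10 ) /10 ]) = [ -sqrt( 7 ), - sqrt( 10) /10,sqrt( 11),  9.52] 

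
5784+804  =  6588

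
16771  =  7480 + 9291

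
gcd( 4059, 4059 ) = 4059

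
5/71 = 5/71 = 0.07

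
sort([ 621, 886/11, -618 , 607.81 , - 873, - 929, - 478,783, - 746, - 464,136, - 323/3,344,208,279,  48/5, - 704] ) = [ - 929, - 873 ,  -  746, - 704 ,- 618, - 478, - 464, - 323/3,  48/5, 886/11, 136, 208, 279,  344, 607.81, 621, 783]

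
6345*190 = 1205550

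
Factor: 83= 83^1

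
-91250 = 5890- 97140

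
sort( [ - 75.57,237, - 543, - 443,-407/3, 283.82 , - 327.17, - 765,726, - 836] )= [ - 836, - 765, - 543, - 443 , - 327.17  , - 407/3, - 75.57, 237, 283.82, 726]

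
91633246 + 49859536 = 141492782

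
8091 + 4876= 12967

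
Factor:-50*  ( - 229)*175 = 2003750 = 2^1*5^4 * 7^1*229^1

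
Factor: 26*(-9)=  - 2^1*3^2*13^1 = -234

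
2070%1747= 323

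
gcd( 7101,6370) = 1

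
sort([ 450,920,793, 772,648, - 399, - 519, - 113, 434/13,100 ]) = [-519, - 399, - 113, 434/13 , 100,450,  648,772,793, 920 ]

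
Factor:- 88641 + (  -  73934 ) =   -  162575=- 5^2*7^1* 929^1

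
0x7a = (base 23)57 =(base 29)46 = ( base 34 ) 3k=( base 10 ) 122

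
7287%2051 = 1134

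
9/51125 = 9/51125 = 0.00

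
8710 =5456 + 3254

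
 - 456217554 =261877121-718094675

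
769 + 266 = 1035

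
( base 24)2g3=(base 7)4326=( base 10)1539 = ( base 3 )2010000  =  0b11000000011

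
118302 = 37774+80528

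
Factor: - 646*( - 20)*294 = 2^4 * 3^1*5^1*7^2*17^1* 19^1 = 3798480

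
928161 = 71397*13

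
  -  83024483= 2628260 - 85652743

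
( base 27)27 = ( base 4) 331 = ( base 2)111101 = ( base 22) 2h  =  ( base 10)61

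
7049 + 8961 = 16010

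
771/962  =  771/962 = 0.80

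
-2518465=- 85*29629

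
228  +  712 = 940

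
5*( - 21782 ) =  - 108910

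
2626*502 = 1318252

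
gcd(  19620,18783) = 9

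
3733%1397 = 939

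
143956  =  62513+81443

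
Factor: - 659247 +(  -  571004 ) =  - 1230251 = -11^1*97^1*1153^1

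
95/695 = 19/139 = 0.14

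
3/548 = 3/548 = 0.01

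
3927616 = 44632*88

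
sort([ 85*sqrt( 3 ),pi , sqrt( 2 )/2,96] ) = [sqrt(2) /2, pi, 96 , 85* sqrt(3 ) ] 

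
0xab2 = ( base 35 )288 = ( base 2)101010110010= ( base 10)2738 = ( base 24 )4i2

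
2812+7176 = 9988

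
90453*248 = 22432344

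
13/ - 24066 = -13/24066 = - 0.00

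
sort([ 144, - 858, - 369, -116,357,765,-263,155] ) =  [-858 ,- 369, - 263, - 116, 144, 155, 357 , 765]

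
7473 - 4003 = 3470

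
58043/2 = 58043/2 = 29021.50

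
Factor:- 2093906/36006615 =  -  2^1*3^(-2)*5^( - 1 )*19^ ( - 1 )*23^(- 1 )*331^1*1831^ ( - 1 )*3163^1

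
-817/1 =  - 817=- 817.00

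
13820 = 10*1382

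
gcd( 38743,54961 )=901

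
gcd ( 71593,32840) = 1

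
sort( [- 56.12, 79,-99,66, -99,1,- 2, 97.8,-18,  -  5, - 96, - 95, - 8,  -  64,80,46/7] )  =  [-99, -99, - 96, - 95, - 64,-56.12, - 18, - 8,- 5,-2 , 1,46/7 , 66 , 79,80, 97.8 ] 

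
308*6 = 1848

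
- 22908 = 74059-96967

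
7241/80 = 90  +  41/80 = 90.51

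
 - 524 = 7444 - 7968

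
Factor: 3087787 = 43^1*71809^1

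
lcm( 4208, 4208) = 4208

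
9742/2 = 4871 = 4871.00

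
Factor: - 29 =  - 29^1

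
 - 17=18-35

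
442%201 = 40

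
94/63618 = 47/31809 = 0.00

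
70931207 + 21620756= 92551963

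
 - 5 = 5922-5927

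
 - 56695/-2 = 56695/2 =28347.50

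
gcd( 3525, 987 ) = 141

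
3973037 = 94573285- 90600248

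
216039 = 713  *303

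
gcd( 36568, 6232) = 8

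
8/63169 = 8/63169=   0.00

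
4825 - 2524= 2301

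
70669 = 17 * 4157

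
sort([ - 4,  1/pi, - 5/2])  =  [ - 4, - 5/2,1/pi]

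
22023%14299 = 7724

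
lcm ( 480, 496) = 14880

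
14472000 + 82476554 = 96948554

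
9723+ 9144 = 18867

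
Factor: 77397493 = 77397493^1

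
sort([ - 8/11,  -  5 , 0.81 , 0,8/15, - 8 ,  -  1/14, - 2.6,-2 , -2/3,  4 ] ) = [-8, - 5, - 2.6 , - 2 , - 8/11, - 2/3,-1/14, 0,8/15,0.81, 4]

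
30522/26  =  15261/13  =  1173.92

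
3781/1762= 3781/1762 = 2.15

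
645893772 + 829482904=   1475376676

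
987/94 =21/2 = 10.50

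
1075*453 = 486975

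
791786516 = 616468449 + 175318067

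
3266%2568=698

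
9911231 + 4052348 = 13963579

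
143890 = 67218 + 76672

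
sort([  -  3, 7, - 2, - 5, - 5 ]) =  [ -5, - 5,  -  3, - 2, 7 ]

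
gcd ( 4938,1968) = 6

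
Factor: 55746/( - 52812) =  - 2^( - 1 )*3^( - 2 )*19^1= -  19/18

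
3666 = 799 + 2867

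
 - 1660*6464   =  -10730240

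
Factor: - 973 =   -  7^1*139^1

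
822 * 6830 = 5614260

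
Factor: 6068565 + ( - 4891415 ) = 2^1 * 5^2*13^1*1811^1= 1177150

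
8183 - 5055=3128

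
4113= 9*457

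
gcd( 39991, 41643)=7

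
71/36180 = 71/36180 = 0.00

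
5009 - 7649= - 2640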